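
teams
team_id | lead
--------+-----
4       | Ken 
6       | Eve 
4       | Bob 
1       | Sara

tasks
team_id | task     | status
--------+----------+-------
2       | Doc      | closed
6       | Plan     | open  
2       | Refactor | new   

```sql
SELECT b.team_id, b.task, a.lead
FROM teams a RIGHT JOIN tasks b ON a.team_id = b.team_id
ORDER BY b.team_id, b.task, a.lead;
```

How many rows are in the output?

RIGHT JOIN keeps every row from `tasks`; unmatched rows get NULL for `teams`'s columns.
Matching on a.team_id = b.team_id.
- a[0] team_id=4 → no match.
- a[1] team_id=6 → 1 match(es) in b → 1 row(s).
- a[2] team_id=4 → no match.
- a[3] team_id=1 → no match.
- 2 b row(s) had no a match → kept, a columns NULL.
Total: 1 matched + 2 padded = 3 rows.

3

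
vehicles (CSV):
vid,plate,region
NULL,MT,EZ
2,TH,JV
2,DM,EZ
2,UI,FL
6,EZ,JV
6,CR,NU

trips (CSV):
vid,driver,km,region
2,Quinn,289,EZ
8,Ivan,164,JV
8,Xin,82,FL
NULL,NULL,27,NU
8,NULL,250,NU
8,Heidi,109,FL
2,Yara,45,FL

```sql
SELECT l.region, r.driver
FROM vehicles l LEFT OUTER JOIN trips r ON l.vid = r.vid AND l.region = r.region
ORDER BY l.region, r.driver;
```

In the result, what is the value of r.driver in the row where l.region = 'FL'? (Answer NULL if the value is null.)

LEFT JOIN keeps every row from `vehicles`; unmatched rows get NULL for `trips`'s columns.
Matching on l.vid = r.vid AND l.region = r.region. A NULL in a compared column never satisfies the condition.
- vid=NULL, region=EZ: no r row matches, row kept with r columns NULL.
- vid=2, region=JV: no r row matches, row kept with r columns NULL.
- vid=2, region=EZ: 1 matching r row(s), so 1 row(s) emitted.
- vid=2, region=FL: 1 matching r row(s), so 1 row(s) emitted.
- vid=6, region=JV: no r row matches, row kept with r columns NULL.
- vid=6, region=NU: no r row matches, row kept with r columns NULL.

Yara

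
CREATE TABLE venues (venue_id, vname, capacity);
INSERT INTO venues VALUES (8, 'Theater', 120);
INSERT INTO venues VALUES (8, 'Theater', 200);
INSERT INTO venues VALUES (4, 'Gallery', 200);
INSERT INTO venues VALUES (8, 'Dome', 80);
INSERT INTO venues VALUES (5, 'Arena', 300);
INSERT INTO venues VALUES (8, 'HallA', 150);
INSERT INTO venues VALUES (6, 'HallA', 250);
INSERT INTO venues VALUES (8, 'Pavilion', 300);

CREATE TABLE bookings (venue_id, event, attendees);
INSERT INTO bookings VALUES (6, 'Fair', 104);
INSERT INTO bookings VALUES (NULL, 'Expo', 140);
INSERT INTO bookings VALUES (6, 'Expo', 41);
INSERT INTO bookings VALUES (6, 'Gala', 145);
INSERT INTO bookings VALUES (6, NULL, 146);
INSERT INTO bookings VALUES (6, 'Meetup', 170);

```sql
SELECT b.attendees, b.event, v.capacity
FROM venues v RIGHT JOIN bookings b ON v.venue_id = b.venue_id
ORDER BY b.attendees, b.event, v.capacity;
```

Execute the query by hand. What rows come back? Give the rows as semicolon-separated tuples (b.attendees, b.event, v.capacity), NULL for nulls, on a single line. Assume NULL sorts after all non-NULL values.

(41, Expo, 250); (104, Fair, 250); (140, Expo, NULL); (145, Gala, 250); (146, NULL, 250); (170, Meetup, 250)

RIGHT JOIN keeps every row from `bookings`; unmatched rows get NULL for `venues`'s columns.
Matching on v.venue_id = b.venue_id. A NULL in a compared column never satisfies the condition.
- venue_id=8: no matching b row.
- venue_id=8: no matching b row.
- venue_id=4: no matching b row.
- venue_id=8: no matching b row.
- venue_id=5: no matching b row.
- venue_id=8: no matching b row.
- venue_id=6: 5 matching b row(s), so 5 row(s) emitted.
- venue_id=8: no matching b row.
- 1 b row(s) had no v match → kept, v columns NULL.
After projecting and ordering:
b.attendees | b.event | v.capacity
41 | Expo | 250
104 | Fair | 250
140 | Expo | NULL
145 | Gala | 250
146 | NULL | 250
170 | Meetup | 250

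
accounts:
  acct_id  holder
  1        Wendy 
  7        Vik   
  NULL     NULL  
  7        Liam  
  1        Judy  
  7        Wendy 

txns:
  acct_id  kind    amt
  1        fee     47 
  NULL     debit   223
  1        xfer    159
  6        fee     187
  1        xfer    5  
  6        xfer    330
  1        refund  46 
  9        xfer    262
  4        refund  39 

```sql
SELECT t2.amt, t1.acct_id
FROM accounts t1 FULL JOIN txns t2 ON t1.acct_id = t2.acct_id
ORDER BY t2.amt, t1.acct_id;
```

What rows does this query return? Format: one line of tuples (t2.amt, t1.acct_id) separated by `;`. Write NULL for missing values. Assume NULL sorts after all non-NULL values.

FULL OUTER JOIN keeps every row from both sides; unmatched rows get NULL for the other side's columns.
Matching on t1.acct_id = t2.acct_id. A NULL in a compared column never satisfies the condition.
Matched pairs: 8; unmatched t1 rows kept: 4; unmatched t2 rows kept: 5.

(5, 1); (5, 1); (39, NULL); (46, 1); (46, 1); (47, 1); (47, 1); (159, 1); (159, 1); (187, NULL); (223, NULL); (262, NULL); (330, NULL); (NULL, 7); (NULL, 7); (NULL, 7); (NULL, NULL)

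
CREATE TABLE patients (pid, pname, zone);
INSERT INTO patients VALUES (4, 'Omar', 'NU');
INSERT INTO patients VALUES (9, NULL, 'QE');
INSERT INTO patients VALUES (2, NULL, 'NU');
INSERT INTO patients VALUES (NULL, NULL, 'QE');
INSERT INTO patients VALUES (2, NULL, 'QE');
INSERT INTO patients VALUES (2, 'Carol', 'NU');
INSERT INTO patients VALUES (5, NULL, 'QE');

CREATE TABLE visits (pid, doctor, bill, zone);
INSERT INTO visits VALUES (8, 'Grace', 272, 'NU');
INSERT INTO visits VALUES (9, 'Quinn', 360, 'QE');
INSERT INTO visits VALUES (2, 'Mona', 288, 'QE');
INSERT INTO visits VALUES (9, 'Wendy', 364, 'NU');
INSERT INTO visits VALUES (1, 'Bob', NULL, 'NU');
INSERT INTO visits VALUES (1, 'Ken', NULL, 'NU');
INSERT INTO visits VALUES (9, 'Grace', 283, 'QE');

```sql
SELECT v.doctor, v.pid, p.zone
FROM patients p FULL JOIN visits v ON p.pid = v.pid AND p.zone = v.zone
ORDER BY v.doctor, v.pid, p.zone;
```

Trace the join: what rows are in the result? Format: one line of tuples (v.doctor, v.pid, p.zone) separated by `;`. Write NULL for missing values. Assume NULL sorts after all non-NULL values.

(Bob, 1, NULL); (Grace, 8, NULL); (Grace, 9, QE); (Ken, 1, NULL); (Mona, 2, QE); (Quinn, 9, QE); (Wendy, 9, NULL); (NULL, NULL, NU); (NULL, NULL, NU); (NULL, NULL, NU); (NULL, NULL, QE); (NULL, NULL, QE)

FULL OUTER JOIN keeps every row from both sides; unmatched rows get NULL for the other side's columns.
Matching on p.pid = v.pid AND p.zone = v.zone. A NULL in a compared column never satisfies the condition.
Matched pairs: 3; unmatched p rows kept: 5; unmatched v rows kept: 4.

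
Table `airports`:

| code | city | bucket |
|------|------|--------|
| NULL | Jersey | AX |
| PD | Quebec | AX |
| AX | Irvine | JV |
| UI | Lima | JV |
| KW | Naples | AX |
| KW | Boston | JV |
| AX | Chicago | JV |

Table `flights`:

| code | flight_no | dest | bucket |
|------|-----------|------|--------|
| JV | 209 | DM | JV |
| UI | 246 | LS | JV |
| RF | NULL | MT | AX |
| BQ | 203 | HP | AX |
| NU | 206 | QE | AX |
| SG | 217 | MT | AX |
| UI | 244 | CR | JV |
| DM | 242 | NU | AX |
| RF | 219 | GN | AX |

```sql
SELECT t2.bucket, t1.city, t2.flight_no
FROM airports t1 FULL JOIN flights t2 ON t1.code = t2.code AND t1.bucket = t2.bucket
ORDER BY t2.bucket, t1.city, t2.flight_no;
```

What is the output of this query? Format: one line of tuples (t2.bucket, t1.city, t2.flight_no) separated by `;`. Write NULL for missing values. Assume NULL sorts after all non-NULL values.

FULL OUTER JOIN keeps every row from both sides; unmatched rows get NULL for the other side's columns.
Matching on t1.code = t2.code AND t1.bucket = t2.bucket. A NULL in a compared column never satisfies the condition.
Matched pairs: 2; unmatched t1 rows kept: 6; unmatched t2 rows kept: 7.

(AX, NULL, 203); (AX, NULL, 206); (AX, NULL, 217); (AX, NULL, 219); (AX, NULL, 242); (AX, NULL, NULL); (JV, Lima, 244); (JV, Lima, 246); (JV, NULL, 209); (NULL, Boston, NULL); (NULL, Chicago, NULL); (NULL, Irvine, NULL); (NULL, Jersey, NULL); (NULL, Naples, NULL); (NULL, Quebec, NULL)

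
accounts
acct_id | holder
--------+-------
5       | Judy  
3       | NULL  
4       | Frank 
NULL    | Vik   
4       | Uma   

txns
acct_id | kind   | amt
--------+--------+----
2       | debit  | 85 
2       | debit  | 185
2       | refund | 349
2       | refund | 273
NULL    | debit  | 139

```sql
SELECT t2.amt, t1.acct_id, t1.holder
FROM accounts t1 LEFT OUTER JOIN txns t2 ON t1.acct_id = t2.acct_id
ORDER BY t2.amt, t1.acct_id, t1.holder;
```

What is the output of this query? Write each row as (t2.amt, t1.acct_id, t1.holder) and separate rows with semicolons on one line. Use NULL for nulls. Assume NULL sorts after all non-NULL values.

(NULL, 3, NULL); (NULL, 4, Frank); (NULL, 4, Uma); (NULL, 5, Judy); (NULL, NULL, Vik)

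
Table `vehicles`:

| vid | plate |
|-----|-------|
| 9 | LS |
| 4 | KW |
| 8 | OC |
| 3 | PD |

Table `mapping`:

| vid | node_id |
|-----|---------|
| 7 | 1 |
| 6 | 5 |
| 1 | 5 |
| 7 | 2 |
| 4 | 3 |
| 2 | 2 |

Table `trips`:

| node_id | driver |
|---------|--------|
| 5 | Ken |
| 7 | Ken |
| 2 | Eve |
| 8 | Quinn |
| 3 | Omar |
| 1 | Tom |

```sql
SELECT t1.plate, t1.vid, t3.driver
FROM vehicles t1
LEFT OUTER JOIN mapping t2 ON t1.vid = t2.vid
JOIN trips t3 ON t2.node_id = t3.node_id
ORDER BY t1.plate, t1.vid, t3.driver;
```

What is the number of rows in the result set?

1

Joins associate left-to-right: vehicles LEFT JOIN mapping on vid gives 4 intermediate row(s).
Then INNER JOIN `trips t3` on node_id: keep only rows whose t2.node_id appears in t3.
Result: 1 row(s).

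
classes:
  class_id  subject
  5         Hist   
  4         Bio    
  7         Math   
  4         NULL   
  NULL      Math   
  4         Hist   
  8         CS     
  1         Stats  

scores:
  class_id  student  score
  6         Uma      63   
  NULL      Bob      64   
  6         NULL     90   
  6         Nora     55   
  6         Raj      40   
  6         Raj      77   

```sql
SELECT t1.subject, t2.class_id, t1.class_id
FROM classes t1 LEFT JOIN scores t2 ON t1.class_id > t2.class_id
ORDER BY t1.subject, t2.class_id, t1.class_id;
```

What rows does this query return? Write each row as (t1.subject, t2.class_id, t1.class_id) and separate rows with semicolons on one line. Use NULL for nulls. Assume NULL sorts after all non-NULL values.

(Bio, NULL, 4); (CS, 6, 8); (CS, 6, 8); (CS, 6, 8); (CS, 6, 8); (CS, 6, 8); (Hist, NULL, 4); (Hist, NULL, 5); (Math, 6, 7); (Math, 6, 7); (Math, 6, 7); (Math, 6, 7); (Math, 6, 7); (Math, NULL, NULL); (Stats, NULL, 1); (NULL, NULL, 4)

LEFT JOIN keeps every row from `classes`; unmatched rows get NULL for `scores`'s columns.
Matching on t1.class_id > t2.class_id. A NULL in a compared column never satisfies the condition.
Matched pairs: 10; unmatched t1 rows kept: 6.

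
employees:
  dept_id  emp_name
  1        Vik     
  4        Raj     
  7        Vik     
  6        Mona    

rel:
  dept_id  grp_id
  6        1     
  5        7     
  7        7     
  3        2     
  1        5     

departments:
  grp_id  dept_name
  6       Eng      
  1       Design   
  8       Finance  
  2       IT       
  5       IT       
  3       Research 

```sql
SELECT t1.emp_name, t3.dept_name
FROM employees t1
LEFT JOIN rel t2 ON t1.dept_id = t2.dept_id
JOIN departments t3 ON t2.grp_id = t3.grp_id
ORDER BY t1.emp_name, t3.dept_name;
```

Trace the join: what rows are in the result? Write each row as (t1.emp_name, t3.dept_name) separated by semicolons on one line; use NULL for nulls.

Joins associate left-to-right: employees LEFT JOIN rel on dept_id gives 4 intermediate row(s).
Then INNER JOIN `departments t3` on grp_id: keep only rows whose t2.grp_id appears in t3.

(Mona, Design); (Vik, IT)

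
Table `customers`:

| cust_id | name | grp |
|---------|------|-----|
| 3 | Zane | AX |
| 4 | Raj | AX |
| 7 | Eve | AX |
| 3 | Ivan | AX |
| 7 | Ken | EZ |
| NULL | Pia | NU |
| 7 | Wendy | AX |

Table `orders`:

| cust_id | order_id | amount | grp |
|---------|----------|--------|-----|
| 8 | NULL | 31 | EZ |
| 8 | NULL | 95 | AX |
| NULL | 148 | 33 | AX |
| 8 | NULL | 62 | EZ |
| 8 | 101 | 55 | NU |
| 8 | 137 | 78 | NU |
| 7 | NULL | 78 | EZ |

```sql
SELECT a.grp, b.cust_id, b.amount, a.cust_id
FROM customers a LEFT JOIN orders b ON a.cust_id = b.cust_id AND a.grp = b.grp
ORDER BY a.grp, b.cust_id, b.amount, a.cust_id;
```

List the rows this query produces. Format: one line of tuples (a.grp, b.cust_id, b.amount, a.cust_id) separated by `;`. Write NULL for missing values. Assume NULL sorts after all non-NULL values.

(AX, NULL, NULL, 3); (AX, NULL, NULL, 3); (AX, NULL, NULL, 4); (AX, NULL, NULL, 7); (AX, NULL, NULL, 7); (EZ, 7, 78, 7); (NU, NULL, NULL, NULL)

LEFT JOIN keeps every row from `customers`; unmatched rows get NULL for `orders`'s columns.
Matching on a.cust_id = b.cust_id AND a.grp = b.grp. A NULL in a compared column never satisfies the condition.
- cust_id=3, grp=AX: no b row matches, row kept with b columns NULL.
- cust_id=4, grp=AX: no b row matches, row kept with b columns NULL.
- cust_id=7, grp=AX: no b row matches, row kept with b columns NULL.
- cust_id=3, grp=AX: no b row matches, row kept with b columns NULL.
- cust_id=7, grp=EZ: 1 matching b row(s), so 1 row(s) emitted.
- cust_id=NULL, grp=NU: no b row matches, row kept with b columns NULL.
- cust_id=7, grp=AX: no b row matches, row kept with b columns NULL.
After projecting and ordering:
a.grp | b.cust_id | b.amount | a.cust_id
AX | NULL | NULL | 3
AX | NULL | NULL | 3
AX | NULL | NULL | 4
AX | NULL | NULL | 7
AX | NULL | NULL | 7
EZ | 7 | 78 | 7
NU | NULL | NULL | NULL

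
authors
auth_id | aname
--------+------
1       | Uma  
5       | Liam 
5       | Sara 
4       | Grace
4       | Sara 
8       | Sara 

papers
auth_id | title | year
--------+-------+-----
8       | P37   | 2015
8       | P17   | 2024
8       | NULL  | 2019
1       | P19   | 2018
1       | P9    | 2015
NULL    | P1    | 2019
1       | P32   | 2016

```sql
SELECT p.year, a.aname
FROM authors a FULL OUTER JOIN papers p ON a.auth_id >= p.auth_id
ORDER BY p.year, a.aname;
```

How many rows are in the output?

22

FULL OUTER JOIN keeps every row from both sides; unmatched rows get NULL for the other side's columns.
Matching on a.auth_id >= p.auth_id. A NULL in a compared column never satisfies the condition.
- a row (auth_id=1): matches 3 p row(s) → 3 output row(s).
- a row (auth_id=5): matches 3 p row(s) → 3 output row(s).
- a row (auth_id=5): matches 3 p row(s) → 3 output row(s).
- a row (auth_id=4): matches 3 p row(s) → 3 output row(s).
- a row (auth_id=4): matches 3 p row(s) → 3 output row(s).
- a row (auth_id=8): matches 6 p row(s) → 6 output row(s).
- 1 p row(s) had no a match → kept, a columns NULL.
Total: 21 matched + 1 padded = 22 rows.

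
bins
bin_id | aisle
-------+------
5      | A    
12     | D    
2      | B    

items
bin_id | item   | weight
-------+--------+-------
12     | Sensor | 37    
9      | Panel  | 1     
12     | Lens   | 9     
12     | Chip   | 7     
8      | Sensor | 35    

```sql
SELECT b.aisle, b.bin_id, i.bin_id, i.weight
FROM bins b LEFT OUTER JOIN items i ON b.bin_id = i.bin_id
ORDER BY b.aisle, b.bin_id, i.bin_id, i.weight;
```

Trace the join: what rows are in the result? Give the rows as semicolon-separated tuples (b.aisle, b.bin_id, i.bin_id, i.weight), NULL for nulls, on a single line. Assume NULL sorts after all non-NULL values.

(A, 5, NULL, NULL); (B, 2, NULL, NULL); (D, 12, 12, 7); (D, 12, 12, 9); (D, 12, 12, 37)

LEFT JOIN keeps every row from `bins`; unmatched rows get NULL for `items`'s columns.
Matching on b.bin_id = i.bin_id.
Matched pairs: 3; unmatched b rows kept: 2.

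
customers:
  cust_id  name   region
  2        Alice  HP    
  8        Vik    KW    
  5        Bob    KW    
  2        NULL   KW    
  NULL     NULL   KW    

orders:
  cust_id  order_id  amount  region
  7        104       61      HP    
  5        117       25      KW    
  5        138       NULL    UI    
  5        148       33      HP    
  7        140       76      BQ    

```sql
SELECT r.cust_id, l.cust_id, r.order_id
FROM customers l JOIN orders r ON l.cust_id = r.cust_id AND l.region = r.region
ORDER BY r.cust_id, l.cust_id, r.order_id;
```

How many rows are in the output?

INNER JOIN keeps only pairs where the ON condition holds.
Matching on l.cust_id = r.cust_id AND l.region = r.region. A NULL in a compared column never satisfies the condition.
- l (cust_id=2, region=HP) has no partner → excluded.
- l (cust_id=8, region=KW) has no partner → excluded.
- l (cust_id=5, region=KW) pairs with 1 row(s) of r.
- l (cust_id=2, region=KW) has no partner → excluded.
- l (cust_id=NULL, region=KW) has no partner → excluded.
Total: 1 rows.

1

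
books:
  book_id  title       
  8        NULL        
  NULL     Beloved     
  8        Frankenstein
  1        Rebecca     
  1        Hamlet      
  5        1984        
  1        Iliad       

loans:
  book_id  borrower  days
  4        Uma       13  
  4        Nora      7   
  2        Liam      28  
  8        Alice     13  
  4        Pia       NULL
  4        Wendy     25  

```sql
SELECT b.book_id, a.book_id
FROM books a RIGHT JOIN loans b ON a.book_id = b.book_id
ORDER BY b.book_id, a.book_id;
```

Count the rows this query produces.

7

RIGHT JOIN keeps every row from `loans`; unmatched rows get NULL for `books`'s columns.
Matching on a.book_id = b.book_id. A NULL in a compared column never satisfies the condition.
- book_id=8: 1 matching b row(s), so 1 row(s) emitted.
- book_id=NULL: no matching b row.
- book_id=8: 1 matching b row(s), so 1 row(s) emitted.
- book_id=1: no matching b row.
- book_id=1: no matching b row.
- book_id=5: no matching b row.
- book_id=1: no matching b row.
- plus 5 unmatched b row(s), each kept with NULL a columns.
Total: 2 matched + 5 padded = 7 rows.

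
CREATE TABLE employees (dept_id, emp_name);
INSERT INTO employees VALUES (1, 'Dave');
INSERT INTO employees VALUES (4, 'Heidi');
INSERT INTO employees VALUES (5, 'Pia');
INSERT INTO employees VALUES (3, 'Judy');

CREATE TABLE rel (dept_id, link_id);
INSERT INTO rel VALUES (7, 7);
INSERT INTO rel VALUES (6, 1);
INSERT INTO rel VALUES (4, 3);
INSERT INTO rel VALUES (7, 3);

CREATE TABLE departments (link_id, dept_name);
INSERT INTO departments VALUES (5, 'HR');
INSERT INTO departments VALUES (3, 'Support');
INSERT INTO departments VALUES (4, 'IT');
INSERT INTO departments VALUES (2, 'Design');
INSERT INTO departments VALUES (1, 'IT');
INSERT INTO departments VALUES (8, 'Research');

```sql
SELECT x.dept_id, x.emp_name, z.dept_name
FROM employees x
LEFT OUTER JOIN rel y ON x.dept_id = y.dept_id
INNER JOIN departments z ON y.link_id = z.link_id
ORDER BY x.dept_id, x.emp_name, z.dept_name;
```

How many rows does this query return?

1

Step 1 — x LEFT JOIN y on dept_id → 4 row(s).
Then INNER JOIN `departments z` on link_id: keep only rows whose y.link_id appears in z.
Result: 1 row(s).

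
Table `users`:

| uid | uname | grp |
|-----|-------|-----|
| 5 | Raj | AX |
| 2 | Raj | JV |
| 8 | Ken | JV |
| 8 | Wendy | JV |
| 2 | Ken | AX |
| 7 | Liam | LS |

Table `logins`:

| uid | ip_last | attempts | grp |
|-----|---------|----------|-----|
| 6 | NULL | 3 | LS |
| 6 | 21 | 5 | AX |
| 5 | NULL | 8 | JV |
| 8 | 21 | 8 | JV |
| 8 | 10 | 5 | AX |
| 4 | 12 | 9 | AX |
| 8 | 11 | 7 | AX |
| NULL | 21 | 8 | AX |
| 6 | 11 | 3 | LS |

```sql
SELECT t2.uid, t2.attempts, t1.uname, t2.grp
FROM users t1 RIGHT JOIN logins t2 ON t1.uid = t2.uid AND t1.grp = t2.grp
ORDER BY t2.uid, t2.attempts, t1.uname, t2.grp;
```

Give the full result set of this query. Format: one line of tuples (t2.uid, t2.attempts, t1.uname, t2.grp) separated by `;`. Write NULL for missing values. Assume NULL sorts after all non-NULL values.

RIGHT JOIN keeps every row from `logins`; unmatched rows get NULL for `users`'s columns.
Matching on t1.uid = t2.uid AND t1.grp = t2.grp. A NULL in a compared column never satisfies the condition.
- t1[0] uid=5, grp=AX → no match.
- t1[1] uid=2, grp=JV → no match.
- t1[2] uid=8, grp=JV → 1 match(es) in t2 → 1 row(s).
- t1[3] uid=8, grp=JV → 1 match(es) in t2 → 1 row(s).
- t1[4] uid=2, grp=AX → no match.
- t1[5] uid=7, grp=LS → no match.
- 8 row(s) from t2 found no t1 partner → padded with NULL.
After projecting and ordering:
t2.uid | t2.attempts | t1.uname | t2.grp
4 | 9 | NULL | AX
5 | 8 | NULL | JV
6 | 3 | NULL | LS
6 | 3 | NULL | LS
6 | 5 | NULL | AX
8 | 5 | NULL | AX
8 | 7 | NULL | AX
8 | 8 | Ken | JV
8 | 8 | Wendy | JV
NULL | 8 | NULL | AX

(4, 9, NULL, AX); (5, 8, NULL, JV); (6, 3, NULL, LS); (6, 3, NULL, LS); (6, 5, NULL, AX); (8, 5, NULL, AX); (8, 7, NULL, AX); (8, 8, Ken, JV); (8, 8, Wendy, JV); (NULL, 8, NULL, AX)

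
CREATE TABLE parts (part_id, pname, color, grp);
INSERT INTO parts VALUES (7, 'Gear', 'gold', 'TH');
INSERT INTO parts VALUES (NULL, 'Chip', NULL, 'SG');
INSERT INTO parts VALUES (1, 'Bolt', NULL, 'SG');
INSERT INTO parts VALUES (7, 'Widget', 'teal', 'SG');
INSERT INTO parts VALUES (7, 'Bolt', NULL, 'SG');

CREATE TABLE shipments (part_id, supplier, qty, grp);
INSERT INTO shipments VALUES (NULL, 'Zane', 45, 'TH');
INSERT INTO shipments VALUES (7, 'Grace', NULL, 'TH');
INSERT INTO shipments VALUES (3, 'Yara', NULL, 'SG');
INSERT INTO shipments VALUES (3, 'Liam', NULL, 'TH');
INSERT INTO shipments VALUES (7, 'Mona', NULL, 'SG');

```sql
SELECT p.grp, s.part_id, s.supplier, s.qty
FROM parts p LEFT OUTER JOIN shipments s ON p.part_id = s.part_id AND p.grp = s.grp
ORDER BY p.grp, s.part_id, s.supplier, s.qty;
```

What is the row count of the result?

LEFT JOIN keeps every row from `parts`; unmatched rows get NULL for `shipments`'s columns.
Matching on p.part_id = s.part_id AND p.grp = s.grp. A NULL in a compared column never satisfies the condition.
Matched pairs: 3; unmatched p rows kept: 2.
Total: 3 matched + 2 padded = 5 rows.

5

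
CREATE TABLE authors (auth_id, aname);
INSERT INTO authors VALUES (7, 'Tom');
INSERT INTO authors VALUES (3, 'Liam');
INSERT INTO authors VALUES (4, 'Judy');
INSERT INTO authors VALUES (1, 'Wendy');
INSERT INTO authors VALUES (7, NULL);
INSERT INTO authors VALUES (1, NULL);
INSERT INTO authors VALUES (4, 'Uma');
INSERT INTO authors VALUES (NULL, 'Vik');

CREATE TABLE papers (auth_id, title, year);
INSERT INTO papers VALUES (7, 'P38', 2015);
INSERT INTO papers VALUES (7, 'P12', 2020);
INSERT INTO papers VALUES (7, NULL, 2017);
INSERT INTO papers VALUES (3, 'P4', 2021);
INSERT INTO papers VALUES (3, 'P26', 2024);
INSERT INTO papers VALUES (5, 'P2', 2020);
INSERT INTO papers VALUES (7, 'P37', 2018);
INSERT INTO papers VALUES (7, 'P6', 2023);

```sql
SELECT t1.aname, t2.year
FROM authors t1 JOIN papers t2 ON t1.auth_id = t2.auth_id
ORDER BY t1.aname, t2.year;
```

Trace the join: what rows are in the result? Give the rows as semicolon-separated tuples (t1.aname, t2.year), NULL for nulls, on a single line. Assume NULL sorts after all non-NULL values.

(Liam, 2021); (Liam, 2024); (Tom, 2015); (Tom, 2017); (Tom, 2018); (Tom, 2020); (Tom, 2023); (NULL, 2015); (NULL, 2017); (NULL, 2018); (NULL, 2020); (NULL, 2023)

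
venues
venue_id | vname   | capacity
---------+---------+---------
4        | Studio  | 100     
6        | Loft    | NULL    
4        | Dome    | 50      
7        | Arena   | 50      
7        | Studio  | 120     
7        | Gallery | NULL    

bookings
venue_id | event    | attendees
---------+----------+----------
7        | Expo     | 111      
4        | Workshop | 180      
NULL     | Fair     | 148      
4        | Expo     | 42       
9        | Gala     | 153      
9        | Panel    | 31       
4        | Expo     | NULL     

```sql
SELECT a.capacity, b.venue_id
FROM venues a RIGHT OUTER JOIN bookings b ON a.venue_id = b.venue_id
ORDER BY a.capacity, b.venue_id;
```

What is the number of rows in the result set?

12

RIGHT JOIN keeps every row from `bookings`; unmatched rows get NULL for `venues`'s columns.
Matching on a.venue_id = b.venue_id. A NULL in a compared column never satisfies the condition.
Matched pairs: 9; unmatched b rows kept: 3.
Total: 9 matched + 3 padded = 12 rows.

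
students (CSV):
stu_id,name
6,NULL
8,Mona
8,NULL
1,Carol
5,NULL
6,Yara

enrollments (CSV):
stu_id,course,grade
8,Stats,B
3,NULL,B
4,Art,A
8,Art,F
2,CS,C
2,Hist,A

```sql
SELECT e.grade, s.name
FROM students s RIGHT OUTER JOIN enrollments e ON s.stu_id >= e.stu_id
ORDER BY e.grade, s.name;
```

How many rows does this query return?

RIGHT JOIN keeps every row from `enrollments`; unmatched rows get NULL for `students`'s columns.
Matching on s.stu_id >= e.stu_id.
Matched pairs: 24; unmatched e rows kept: 0.
Total: 24 rows.

24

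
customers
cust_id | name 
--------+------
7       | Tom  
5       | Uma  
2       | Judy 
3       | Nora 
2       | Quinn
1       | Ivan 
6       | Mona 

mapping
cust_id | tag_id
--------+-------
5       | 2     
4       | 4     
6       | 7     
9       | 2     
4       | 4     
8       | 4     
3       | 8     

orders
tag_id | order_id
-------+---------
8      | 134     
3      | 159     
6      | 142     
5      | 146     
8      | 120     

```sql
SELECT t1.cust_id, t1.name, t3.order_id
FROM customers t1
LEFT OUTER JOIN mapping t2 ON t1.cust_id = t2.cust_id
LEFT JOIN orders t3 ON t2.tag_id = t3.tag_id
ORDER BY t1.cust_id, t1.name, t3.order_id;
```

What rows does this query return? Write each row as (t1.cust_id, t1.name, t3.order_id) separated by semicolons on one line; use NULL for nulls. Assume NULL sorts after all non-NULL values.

(1, Ivan, NULL); (2, Judy, NULL); (2, Quinn, NULL); (3, Nora, 120); (3, Nora, 134); (5, Uma, NULL); (6, Mona, NULL); (7, Tom, NULL)

Step 1 — t1 LEFT JOIN t2 on cust_id → 7 row(s).
Then LEFT JOIN `orders t3` on tag_id: each of those 7 rows is kept; rows whose t2.tag_id has no match in t3 get NULL for t3's columns.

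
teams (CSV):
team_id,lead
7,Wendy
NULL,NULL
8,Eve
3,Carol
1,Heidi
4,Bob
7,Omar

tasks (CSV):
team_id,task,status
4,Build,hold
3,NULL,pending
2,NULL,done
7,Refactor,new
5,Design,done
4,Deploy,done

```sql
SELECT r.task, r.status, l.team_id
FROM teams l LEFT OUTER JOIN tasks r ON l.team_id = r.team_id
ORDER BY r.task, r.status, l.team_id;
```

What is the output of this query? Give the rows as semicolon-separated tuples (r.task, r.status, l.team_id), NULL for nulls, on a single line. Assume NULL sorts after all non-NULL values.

LEFT JOIN keeps every row from `teams`; unmatched rows get NULL for `tasks`'s columns.
Matching on l.team_id = r.team_id. A NULL in a compared column never satisfies the condition.
Matched pairs: 5; unmatched l rows kept: 3.

(Build, hold, 4); (Deploy, done, 4); (Refactor, new, 7); (Refactor, new, 7); (NULL, pending, 3); (NULL, NULL, 1); (NULL, NULL, 8); (NULL, NULL, NULL)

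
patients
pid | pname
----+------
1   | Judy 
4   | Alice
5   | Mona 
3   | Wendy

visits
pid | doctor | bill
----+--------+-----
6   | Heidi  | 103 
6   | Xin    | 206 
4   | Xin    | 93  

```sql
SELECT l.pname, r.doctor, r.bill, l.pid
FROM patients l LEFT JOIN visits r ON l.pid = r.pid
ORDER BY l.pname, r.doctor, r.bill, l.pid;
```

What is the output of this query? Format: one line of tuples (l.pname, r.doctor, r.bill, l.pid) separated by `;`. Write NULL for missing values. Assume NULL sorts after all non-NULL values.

LEFT JOIN keeps every row from `patients`; unmatched rows get NULL for `visits`'s columns.
Matching on l.pid = r.pid.
- l[0] pid=1 → no match; kept with NULLs on the r side.
- l[1] pid=4 → 1 match(es) in r → 1 row(s).
- l[2] pid=5 → no match; kept with NULLs on the r side.
- l[3] pid=3 → no match; kept with NULLs on the r side.
After projecting and ordering:
l.pname | r.doctor | r.bill | l.pid
Alice | Xin | 93 | 4
Judy | NULL | NULL | 1
Mona | NULL | NULL | 5
Wendy | NULL | NULL | 3

(Alice, Xin, 93, 4); (Judy, NULL, NULL, 1); (Mona, NULL, NULL, 5); (Wendy, NULL, NULL, 3)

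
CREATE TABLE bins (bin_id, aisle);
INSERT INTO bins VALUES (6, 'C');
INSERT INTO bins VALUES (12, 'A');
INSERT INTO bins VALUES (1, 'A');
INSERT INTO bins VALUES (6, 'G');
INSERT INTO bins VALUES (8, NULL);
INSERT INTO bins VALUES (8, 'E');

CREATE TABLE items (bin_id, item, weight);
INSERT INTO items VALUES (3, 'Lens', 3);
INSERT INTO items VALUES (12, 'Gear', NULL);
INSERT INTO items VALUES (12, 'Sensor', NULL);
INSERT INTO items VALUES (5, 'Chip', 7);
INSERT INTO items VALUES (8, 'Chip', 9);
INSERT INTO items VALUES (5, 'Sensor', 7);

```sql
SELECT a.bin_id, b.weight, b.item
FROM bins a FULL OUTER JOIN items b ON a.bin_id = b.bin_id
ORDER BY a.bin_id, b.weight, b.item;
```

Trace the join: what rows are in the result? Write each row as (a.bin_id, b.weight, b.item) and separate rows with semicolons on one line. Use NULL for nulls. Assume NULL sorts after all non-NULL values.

(1, NULL, NULL); (6, NULL, NULL); (6, NULL, NULL); (8, 9, Chip); (8, 9, Chip); (12, NULL, Gear); (12, NULL, Sensor); (NULL, 3, Lens); (NULL, 7, Chip); (NULL, 7, Sensor)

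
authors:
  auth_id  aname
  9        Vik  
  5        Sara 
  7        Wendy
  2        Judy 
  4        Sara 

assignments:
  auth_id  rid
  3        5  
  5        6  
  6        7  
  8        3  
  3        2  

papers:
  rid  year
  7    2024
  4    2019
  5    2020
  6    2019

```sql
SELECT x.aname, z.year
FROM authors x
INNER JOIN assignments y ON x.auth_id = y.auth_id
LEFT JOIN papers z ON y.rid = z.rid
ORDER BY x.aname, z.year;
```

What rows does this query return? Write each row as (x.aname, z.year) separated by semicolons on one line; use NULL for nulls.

(Sara, 2019)

Joins associate left-to-right: authors INNER JOIN assignments on auth_id gives 1 intermediate row(s).
Then LEFT JOIN `papers z` on rid: each of those 1 rows is kept; rows whose y.rid has no match in z get NULL for z's columns.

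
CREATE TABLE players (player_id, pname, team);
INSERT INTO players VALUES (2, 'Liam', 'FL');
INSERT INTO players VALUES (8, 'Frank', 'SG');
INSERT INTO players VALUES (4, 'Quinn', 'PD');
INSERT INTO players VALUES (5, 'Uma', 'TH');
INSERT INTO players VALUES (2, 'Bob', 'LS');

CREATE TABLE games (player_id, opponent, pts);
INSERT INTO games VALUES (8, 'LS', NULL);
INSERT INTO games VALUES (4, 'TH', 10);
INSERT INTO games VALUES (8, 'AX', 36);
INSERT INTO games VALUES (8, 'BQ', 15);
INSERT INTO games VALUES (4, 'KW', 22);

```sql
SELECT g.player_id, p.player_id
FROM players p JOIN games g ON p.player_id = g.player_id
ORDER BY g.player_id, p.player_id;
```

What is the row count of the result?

5

INNER JOIN keeps only pairs where the ON condition holds.
Matching on p.player_id = g.player_id.
- player_id=2: no matching g row, dropped.
- player_id=8: 3 matching g row(s), so 3 row(s) emitted.
- player_id=4: 2 matching g row(s), so 2 row(s) emitted.
- player_id=5: no matching g row, dropped.
- player_id=2: no matching g row, dropped.
Total: 5 rows.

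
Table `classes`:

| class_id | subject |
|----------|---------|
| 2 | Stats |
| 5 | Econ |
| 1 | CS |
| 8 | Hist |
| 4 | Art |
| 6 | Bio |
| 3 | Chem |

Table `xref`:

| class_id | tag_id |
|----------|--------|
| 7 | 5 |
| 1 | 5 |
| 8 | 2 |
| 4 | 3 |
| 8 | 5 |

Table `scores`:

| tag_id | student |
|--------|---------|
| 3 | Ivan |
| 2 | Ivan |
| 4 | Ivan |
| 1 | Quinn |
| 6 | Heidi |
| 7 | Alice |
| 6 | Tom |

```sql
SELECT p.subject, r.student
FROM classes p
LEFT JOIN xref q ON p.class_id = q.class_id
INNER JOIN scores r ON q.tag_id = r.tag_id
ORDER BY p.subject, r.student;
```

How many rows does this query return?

2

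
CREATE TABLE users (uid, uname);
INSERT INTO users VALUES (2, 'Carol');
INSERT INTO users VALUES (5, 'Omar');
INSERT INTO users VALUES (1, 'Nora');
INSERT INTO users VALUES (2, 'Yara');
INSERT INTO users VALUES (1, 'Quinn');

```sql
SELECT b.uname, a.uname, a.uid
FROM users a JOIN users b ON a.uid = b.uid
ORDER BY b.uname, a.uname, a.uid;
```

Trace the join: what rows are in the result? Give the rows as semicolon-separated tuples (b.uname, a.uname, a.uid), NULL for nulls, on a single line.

INNER JOIN keeps only pairs where the ON condition holds.
Matching on a.uid = b.uid.
Matched pairs: 9.

(Carol, Carol, 2); (Carol, Yara, 2); (Nora, Nora, 1); (Nora, Quinn, 1); (Omar, Omar, 5); (Quinn, Nora, 1); (Quinn, Quinn, 1); (Yara, Carol, 2); (Yara, Yara, 2)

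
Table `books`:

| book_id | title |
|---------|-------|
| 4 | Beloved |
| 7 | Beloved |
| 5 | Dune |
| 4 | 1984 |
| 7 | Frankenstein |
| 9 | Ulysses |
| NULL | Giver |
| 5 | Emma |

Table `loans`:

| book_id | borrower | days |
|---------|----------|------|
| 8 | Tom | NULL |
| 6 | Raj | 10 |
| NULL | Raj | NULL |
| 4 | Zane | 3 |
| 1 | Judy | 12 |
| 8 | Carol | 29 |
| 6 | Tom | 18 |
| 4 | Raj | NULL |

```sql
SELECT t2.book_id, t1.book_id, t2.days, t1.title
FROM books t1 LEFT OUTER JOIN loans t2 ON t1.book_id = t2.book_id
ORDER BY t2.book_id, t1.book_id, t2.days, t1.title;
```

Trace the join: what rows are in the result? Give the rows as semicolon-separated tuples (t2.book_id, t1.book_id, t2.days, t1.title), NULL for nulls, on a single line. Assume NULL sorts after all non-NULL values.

LEFT JOIN keeps every row from `books`; unmatched rows get NULL for `loans`'s columns.
Matching on t1.book_id = t2.book_id. A NULL in a compared column never satisfies the condition.
Matched pairs: 4; unmatched t1 rows kept: 6.

(4, 4, 3, 1984); (4, 4, 3, Beloved); (4, 4, NULL, 1984); (4, 4, NULL, Beloved); (NULL, 5, NULL, Dune); (NULL, 5, NULL, Emma); (NULL, 7, NULL, Beloved); (NULL, 7, NULL, Frankenstein); (NULL, 9, NULL, Ulysses); (NULL, NULL, NULL, Giver)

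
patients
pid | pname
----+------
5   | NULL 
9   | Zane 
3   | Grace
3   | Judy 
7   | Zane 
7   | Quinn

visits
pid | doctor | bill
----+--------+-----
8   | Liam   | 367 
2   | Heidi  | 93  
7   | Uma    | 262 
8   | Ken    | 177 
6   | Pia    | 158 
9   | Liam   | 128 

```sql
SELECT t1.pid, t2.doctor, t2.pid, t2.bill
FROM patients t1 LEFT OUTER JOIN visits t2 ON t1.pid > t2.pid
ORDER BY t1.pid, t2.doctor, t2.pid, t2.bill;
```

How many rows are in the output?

12

LEFT JOIN keeps every row from `patients`; unmatched rows get NULL for `visits`'s columns.
Matching on t1.pid > t2.pid.
Matched pairs: 12; unmatched t1 rows kept: 0.
Total: 12 rows.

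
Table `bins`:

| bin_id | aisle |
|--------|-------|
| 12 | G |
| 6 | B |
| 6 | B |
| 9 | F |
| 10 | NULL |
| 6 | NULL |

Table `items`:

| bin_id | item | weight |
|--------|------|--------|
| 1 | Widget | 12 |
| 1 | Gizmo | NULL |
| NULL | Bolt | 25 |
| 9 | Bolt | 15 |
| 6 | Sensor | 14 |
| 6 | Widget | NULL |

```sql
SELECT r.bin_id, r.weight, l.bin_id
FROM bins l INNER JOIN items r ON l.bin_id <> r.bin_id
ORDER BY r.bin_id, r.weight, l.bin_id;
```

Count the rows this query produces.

INNER JOIN keeps only pairs where the ON condition holds.
Matching on l.bin_id <> r.bin_id. A NULL in a compared column never satisfies the condition.
- l[0] bin_id=12 → 5 match(es) in r → 5 row(s).
- l[1] bin_id=6 → 3 match(es) in r → 3 row(s).
- l[2] bin_id=6 → 3 match(es) in r → 3 row(s).
- l[3] bin_id=9 → 4 match(es) in r → 4 row(s).
- l[4] bin_id=10 → 5 match(es) in r → 5 row(s).
- l[5] bin_id=6 → 3 match(es) in r → 3 row(s).
Total: 23 rows.

23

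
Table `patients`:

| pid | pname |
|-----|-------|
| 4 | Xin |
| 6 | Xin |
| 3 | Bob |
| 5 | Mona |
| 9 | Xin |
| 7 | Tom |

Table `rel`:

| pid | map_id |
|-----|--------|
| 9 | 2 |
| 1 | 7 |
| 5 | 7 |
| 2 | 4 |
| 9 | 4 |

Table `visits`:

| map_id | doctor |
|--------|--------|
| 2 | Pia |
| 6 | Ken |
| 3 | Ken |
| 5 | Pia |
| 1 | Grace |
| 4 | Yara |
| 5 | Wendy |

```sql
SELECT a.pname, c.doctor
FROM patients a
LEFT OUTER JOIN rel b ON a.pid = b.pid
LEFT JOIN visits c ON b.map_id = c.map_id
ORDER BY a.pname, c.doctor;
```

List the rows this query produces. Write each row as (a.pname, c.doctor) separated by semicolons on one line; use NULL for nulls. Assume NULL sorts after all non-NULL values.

(Bob, NULL); (Mona, NULL); (Tom, NULL); (Xin, Pia); (Xin, Yara); (Xin, NULL); (Xin, NULL)

Joins associate left-to-right: patients LEFT JOIN rel on pid gives 7 intermediate row(s).
Then LEFT JOIN `visits c` on map_id: each of those 7 rows is kept; rows whose b.map_id has no match in c get NULL for c's columns.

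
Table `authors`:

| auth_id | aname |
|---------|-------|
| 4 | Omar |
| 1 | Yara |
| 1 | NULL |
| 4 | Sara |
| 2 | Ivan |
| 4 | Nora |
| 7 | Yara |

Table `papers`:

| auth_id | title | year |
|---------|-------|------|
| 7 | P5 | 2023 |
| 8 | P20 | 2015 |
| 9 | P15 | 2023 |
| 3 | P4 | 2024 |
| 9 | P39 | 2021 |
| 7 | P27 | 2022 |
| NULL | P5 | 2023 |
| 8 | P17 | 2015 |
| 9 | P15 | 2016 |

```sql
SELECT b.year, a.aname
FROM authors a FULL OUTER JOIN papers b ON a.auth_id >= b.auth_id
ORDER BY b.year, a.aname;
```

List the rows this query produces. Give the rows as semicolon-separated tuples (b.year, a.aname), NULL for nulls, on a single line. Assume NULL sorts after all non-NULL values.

FULL OUTER JOIN keeps every row from both sides; unmatched rows get NULL for the other side's columns.
Matching on a.auth_id >= b.auth_id. A NULL in a compared column never satisfies the condition.
- auth_id=4: 1 matching b row(s), so 1 row(s) emitted.
- auth_id=1: no b row matches, row kept with b columns NULL.
- auth_id=1: no b row matches, row kept with b columns NULL.
- auth_id=4: 1 matching b row(s), so 1 row(s) emitted.
- auth_id=2: no b row matches, row kept with b columns NULL.
- auth_id=4: 1 matching b row(s), so 1 row(s) emitted.
- auth_id=7: 3 matching b row(s), so 3 row(s) emitted.
- 6 row(s) from b found no a partner → padded with NULL.

(2015, NULL); (2015, NULL); (2016, NULL); (2021, NULL); (2022, Yara); (2023, Yara); (2023, NULL); (2023, NULL); (2024, Nora); (2024, Omar); (2024, Sara); (2024, Yara); (NULL, Ivan); (NULL, Yara); (NULL, NULL)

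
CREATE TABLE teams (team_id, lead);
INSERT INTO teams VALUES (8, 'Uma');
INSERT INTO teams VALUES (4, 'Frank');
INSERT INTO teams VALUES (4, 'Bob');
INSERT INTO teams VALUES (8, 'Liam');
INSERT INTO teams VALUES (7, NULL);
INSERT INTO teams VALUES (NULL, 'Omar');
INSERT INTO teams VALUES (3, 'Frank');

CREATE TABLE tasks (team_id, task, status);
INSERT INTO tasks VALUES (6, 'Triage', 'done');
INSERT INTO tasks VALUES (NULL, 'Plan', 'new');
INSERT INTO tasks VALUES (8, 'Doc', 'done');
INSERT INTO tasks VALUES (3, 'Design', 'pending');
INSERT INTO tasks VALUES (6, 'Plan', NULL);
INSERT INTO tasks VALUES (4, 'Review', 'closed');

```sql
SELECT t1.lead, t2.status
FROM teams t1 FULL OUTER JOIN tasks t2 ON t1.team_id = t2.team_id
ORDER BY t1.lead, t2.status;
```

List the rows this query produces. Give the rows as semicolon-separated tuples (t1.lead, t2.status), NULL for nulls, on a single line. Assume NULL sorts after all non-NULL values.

(Bob, closed); (Frank, closed); (Frank, pending); (Liam, done); (Omar, NULL); (Uma, done); (NULL, done); (NULL, new); (NULL, NULL); (NULL, NULL)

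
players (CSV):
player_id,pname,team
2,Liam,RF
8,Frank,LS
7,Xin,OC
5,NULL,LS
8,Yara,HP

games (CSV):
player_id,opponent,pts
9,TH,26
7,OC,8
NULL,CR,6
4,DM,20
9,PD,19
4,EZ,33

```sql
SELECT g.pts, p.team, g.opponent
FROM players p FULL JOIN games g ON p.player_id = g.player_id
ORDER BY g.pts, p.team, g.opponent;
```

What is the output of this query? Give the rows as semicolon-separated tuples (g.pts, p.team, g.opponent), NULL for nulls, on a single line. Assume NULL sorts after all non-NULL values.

FULL OUTER JOIN keeps every row from both sides; unmatched rows get NULL for the other side's columns.
Matching on p.player_id = g.player_id. A NULL in a compared column never satisfies the condition.
Matched pairs: 1; unmatched p rows kept: 4; unmatched g rows kept: 5.

(6, NULL, CR); (8, OC, OC); (19, NULL, PD); (20, NULL, DM); (26, NULL, TH); (33, NULL, EZ); (NULL, HP, NULL); (NULL, LS, NULL); (NULL, LS, NULL); (NULL, RF, NULL)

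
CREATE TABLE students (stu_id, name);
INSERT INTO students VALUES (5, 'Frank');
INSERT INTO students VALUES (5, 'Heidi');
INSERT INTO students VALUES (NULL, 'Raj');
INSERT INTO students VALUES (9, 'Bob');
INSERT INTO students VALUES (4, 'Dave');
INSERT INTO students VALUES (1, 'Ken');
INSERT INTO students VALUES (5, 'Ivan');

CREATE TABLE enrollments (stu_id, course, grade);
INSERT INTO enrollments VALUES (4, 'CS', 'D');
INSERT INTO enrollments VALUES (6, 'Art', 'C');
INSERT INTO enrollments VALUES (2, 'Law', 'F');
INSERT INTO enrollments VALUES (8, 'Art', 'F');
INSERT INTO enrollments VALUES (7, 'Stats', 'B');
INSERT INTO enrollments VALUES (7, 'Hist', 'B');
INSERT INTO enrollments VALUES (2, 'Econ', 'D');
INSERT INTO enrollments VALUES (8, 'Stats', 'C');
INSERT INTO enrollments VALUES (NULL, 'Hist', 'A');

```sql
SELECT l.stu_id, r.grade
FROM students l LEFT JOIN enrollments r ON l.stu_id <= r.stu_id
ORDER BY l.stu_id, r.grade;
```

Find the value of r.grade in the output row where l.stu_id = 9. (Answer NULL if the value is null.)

NULL

LEFT JOIN keeps every row from `students`; unmatched rows get NULL for `enrollments`'s columns.
Matching on l.stu_id <= r.stu_id. A NULL in a compared column never satisfies the condition.
- l (stu_id=5) pairs with 5 row(s) of r.
- l (stu_id=5) pairs with 5 row(s) of r.
- l (stu_id=NULL) has no partner → padded with NULL.
- l (stu_id=9) has no partner → padded with NULL.
- l (stu_id=4) pairs with 6 row(s) of r.
- l (stu_id=1) pairs with 8 row(s) of r.
- l (stu_id=5) pairs with 5 row(s) of r.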